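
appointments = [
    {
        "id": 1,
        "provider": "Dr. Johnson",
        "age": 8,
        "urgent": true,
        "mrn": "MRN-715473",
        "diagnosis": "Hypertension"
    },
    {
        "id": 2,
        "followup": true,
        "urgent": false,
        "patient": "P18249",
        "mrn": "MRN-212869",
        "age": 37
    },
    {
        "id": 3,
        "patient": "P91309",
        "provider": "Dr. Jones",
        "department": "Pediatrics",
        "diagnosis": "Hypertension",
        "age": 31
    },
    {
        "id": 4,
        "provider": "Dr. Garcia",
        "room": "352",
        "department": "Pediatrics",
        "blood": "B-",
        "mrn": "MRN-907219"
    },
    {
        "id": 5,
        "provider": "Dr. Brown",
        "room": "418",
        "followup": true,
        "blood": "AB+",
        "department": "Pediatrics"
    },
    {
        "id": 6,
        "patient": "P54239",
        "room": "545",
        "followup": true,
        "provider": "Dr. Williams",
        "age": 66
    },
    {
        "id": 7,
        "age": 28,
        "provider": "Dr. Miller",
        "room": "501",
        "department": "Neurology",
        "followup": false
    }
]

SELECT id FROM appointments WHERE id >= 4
[4, 5, 6, 7]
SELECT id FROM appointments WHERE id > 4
[5, 6, 7]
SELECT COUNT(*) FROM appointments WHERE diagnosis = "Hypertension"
2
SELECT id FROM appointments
[1, 2, 3, 4, 5, 6, 7]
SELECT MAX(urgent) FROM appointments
True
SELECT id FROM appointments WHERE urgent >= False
[1, 2]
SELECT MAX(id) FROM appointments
7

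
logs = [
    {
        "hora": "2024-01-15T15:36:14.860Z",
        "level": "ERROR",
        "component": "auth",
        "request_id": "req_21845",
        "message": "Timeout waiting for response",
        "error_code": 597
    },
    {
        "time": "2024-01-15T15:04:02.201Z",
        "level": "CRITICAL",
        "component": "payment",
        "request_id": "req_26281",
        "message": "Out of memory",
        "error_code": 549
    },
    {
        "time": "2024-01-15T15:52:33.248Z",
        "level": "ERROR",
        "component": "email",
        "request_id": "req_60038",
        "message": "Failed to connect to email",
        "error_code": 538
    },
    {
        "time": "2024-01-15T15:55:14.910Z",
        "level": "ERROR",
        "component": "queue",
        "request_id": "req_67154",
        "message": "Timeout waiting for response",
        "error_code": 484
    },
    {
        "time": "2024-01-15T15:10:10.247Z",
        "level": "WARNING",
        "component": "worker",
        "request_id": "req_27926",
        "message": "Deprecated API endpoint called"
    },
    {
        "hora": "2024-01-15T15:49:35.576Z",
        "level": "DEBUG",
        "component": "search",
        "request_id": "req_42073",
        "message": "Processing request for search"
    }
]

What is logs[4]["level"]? "WARNING"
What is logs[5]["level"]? "DEBUG"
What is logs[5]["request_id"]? "req_42073"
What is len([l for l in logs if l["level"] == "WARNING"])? 1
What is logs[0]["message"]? "Timeout waiting for response"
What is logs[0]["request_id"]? "req_21845"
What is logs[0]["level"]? "ERROR"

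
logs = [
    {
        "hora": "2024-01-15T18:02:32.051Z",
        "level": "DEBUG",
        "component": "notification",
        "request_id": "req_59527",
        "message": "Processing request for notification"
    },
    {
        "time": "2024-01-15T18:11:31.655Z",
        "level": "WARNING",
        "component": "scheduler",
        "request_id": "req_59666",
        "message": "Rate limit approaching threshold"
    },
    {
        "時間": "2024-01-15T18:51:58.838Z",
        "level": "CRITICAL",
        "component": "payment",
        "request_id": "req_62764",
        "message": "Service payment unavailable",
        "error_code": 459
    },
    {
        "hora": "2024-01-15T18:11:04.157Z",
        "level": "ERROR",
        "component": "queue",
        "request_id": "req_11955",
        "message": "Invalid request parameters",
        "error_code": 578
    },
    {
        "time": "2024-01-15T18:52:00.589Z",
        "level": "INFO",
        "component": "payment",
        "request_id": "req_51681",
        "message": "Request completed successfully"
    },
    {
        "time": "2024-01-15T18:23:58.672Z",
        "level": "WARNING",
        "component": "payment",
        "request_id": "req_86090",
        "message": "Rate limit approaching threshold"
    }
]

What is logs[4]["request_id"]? "req_51681"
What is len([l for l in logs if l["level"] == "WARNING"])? 2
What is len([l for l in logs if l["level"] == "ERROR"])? 1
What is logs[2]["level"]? "CRITICAL"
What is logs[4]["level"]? "INFO"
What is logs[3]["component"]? "queue"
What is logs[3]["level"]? "ERROR"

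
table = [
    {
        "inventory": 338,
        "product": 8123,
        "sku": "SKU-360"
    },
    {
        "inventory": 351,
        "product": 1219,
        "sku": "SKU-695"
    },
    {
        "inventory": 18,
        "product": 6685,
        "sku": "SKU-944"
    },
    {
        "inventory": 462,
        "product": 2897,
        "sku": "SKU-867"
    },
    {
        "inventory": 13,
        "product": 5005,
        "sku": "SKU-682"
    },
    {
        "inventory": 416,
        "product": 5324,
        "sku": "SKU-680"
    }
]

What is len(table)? 6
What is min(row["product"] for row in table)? 1219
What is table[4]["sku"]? "SKU-682"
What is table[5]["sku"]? "SKU-680"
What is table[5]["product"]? 5324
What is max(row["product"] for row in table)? 8123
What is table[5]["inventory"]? 416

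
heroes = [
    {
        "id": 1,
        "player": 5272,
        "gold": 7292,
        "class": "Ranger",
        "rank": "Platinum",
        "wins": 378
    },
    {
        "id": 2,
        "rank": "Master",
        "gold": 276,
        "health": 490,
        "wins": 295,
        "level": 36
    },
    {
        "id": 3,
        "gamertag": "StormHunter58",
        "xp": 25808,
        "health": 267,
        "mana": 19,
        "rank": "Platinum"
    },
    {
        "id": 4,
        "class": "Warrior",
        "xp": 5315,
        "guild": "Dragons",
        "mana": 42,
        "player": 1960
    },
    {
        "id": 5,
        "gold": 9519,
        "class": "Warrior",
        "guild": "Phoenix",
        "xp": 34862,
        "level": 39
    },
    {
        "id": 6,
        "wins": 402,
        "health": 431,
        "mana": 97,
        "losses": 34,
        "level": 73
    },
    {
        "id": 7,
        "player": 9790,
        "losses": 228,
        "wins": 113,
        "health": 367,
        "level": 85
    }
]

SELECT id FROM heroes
[1, 2, 3, 4, 5, 6, 7]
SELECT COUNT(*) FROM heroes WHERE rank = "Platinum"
2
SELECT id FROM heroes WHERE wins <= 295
[2, 7]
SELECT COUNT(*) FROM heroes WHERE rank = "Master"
1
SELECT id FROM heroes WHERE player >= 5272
[1, 7]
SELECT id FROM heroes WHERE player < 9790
[1, 4]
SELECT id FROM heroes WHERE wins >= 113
[1, 2, 6, 7]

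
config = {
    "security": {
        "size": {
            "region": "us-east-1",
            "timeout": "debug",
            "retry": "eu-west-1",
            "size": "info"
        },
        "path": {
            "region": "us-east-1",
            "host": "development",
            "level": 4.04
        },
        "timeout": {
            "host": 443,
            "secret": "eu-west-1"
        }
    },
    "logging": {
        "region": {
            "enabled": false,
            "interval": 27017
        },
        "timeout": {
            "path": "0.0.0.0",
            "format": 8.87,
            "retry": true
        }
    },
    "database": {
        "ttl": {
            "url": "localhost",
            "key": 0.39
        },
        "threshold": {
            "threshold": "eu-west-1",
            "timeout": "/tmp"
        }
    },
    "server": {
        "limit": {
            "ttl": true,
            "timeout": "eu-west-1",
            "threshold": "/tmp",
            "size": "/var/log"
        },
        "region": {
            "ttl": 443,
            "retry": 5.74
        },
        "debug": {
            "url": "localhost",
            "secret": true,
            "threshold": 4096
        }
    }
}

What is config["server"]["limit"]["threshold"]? "/tmp"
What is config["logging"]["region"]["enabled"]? False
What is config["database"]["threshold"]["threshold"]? "eu-west-1"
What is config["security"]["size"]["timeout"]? "debug"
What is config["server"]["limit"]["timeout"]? "eu-west-1"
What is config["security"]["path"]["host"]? "development"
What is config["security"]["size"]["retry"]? "eu-west-1"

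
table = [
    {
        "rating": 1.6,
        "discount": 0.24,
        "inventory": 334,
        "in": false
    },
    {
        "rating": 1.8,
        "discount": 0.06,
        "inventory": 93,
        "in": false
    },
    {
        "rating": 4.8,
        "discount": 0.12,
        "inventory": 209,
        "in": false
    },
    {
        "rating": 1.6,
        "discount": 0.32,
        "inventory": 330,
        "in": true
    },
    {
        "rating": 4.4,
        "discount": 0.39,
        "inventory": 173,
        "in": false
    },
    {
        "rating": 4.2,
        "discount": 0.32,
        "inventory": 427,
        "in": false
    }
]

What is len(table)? 6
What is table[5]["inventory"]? 427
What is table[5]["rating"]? 4.2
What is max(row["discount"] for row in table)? 0.39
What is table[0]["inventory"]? 334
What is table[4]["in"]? False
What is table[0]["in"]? False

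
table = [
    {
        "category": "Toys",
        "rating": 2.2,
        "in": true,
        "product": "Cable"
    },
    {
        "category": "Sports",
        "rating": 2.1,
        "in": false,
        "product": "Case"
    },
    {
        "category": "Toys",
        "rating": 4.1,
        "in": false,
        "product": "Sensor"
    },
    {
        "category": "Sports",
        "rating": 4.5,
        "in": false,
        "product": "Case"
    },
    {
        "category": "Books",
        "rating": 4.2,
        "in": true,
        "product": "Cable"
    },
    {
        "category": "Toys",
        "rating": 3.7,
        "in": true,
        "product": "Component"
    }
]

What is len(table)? 6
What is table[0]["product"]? "Cable"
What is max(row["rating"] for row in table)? 4.5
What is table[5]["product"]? "Component"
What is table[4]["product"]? "Cable"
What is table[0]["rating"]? 2.2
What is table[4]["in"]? True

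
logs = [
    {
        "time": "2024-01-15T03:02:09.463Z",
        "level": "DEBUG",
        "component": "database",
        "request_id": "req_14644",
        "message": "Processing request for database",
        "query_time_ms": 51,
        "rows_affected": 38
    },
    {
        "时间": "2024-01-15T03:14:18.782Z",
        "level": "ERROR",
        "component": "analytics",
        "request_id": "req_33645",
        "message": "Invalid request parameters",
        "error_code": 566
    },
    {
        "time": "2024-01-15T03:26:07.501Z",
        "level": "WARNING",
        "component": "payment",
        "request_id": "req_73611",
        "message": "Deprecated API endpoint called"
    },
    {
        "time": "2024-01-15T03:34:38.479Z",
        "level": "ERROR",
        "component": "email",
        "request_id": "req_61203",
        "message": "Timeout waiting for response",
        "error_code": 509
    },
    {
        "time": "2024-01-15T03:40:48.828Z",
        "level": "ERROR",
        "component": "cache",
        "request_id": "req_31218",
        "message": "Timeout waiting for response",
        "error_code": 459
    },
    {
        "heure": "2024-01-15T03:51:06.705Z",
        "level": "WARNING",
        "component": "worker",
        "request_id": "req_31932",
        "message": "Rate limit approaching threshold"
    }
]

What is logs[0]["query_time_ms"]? 51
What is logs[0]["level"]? "DEBUG"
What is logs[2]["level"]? "WARNING"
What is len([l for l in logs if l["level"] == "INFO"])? 0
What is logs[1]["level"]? "ERROR"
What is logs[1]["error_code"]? 566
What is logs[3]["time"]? "2024-01-15T03:34:38.479Z"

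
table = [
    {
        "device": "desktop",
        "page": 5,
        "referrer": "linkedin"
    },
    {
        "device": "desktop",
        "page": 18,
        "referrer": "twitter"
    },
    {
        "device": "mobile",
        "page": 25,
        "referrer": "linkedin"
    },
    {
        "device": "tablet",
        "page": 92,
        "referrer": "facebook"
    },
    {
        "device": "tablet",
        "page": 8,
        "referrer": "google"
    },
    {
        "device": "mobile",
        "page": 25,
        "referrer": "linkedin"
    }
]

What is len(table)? 6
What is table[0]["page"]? 5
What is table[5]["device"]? "mobile"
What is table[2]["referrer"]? "linkedin"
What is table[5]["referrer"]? "linkedin"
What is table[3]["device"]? "tablet"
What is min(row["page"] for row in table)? 5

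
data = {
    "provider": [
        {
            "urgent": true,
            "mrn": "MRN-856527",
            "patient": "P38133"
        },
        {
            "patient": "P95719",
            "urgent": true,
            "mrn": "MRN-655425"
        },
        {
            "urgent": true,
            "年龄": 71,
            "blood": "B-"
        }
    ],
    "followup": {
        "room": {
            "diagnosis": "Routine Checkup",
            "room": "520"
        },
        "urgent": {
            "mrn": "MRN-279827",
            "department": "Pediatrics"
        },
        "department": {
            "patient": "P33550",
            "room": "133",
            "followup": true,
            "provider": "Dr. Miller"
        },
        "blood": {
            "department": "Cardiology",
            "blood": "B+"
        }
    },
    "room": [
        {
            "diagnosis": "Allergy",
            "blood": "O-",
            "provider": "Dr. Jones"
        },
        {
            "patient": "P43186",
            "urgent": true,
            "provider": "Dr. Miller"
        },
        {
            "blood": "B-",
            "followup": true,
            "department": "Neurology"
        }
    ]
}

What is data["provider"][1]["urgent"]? True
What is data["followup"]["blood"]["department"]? "Cardiology"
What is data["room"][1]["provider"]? "Dr. Miller"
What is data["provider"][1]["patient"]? "P95719"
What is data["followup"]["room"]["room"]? "520"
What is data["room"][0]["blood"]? "O-"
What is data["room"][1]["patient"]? "P43186"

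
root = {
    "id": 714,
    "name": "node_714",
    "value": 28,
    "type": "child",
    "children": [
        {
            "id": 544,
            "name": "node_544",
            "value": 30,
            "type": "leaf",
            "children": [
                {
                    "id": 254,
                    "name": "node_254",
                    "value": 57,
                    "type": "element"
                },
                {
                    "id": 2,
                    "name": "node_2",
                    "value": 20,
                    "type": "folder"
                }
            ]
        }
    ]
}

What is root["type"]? "child"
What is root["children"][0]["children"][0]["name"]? "node_254"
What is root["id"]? 714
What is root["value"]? 28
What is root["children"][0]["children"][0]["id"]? 254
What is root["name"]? "node_714"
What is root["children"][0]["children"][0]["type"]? "element"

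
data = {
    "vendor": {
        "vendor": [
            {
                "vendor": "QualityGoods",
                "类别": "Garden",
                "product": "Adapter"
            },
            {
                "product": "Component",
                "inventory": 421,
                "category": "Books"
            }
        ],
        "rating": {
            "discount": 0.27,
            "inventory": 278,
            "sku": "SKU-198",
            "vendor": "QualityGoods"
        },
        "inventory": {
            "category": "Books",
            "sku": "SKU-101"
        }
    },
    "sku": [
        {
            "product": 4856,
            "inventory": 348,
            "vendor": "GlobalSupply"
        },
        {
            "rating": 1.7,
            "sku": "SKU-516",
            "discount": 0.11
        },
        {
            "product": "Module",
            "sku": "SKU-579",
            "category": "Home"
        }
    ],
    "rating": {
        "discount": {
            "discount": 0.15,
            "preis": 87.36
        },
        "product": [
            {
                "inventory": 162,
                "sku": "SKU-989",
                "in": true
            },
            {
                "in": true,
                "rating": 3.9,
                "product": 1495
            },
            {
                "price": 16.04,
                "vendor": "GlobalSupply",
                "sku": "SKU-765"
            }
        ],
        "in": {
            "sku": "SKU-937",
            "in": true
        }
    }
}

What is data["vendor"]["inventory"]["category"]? "Books"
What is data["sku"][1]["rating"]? 1.7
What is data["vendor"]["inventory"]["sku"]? "SKU-101"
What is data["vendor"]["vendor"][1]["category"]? "Books"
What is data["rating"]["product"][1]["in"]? True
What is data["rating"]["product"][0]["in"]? True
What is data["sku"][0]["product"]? 4856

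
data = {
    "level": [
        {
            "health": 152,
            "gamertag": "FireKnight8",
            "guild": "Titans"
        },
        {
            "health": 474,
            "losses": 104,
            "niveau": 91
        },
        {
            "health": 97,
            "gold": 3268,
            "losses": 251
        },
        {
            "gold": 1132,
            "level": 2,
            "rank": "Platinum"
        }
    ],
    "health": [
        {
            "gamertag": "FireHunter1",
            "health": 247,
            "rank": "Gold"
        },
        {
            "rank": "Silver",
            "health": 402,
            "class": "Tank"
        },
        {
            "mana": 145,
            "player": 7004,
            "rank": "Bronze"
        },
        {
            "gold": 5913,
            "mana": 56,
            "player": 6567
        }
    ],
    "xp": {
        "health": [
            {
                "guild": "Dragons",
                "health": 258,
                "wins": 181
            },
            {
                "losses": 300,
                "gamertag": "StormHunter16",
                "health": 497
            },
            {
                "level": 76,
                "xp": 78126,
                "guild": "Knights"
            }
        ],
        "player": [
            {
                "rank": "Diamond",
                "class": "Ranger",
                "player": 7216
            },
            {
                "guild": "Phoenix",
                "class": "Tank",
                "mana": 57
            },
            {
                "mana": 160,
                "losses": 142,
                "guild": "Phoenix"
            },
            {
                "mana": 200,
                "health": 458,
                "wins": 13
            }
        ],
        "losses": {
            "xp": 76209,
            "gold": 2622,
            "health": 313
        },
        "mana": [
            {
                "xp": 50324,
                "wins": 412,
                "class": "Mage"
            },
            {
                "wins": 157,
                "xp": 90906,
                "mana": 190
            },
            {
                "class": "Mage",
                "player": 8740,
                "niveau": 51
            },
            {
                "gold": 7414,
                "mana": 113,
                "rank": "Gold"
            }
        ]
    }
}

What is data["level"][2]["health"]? 97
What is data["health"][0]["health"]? 247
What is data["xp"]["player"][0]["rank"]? "Diamond"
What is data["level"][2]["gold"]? 3268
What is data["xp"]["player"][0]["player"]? 7216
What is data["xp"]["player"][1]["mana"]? 57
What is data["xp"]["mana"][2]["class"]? "Mage"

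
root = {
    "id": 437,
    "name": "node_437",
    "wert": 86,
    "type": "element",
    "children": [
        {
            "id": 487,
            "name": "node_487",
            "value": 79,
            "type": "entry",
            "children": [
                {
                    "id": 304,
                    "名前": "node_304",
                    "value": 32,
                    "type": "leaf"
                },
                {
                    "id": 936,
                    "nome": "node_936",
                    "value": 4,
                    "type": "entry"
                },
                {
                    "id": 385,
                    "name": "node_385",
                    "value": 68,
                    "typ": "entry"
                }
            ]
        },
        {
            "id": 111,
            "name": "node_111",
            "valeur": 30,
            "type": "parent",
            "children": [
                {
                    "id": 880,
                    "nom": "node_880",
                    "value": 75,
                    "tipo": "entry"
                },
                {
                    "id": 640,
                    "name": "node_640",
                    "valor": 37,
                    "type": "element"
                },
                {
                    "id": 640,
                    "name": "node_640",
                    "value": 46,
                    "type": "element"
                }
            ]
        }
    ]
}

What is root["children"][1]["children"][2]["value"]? 46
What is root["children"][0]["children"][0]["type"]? "leaf"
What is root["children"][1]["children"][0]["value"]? 75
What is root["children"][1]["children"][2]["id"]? 640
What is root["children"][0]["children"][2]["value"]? 68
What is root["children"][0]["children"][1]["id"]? 936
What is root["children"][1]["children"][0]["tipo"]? "entry"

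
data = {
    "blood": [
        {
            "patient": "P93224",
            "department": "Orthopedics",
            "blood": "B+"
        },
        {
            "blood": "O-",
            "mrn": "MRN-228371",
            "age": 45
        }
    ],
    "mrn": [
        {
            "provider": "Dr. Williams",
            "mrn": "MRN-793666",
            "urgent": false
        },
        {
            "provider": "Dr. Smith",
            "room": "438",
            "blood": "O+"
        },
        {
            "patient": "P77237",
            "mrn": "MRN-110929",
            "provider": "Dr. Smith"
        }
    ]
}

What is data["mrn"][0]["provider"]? "Dr. Williams"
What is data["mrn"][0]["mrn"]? "MRN-793666"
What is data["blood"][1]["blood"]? "O-"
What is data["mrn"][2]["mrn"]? "MRN-110929"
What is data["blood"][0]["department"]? "Orthopedics"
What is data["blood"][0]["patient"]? "P93224"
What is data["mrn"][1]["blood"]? "O+"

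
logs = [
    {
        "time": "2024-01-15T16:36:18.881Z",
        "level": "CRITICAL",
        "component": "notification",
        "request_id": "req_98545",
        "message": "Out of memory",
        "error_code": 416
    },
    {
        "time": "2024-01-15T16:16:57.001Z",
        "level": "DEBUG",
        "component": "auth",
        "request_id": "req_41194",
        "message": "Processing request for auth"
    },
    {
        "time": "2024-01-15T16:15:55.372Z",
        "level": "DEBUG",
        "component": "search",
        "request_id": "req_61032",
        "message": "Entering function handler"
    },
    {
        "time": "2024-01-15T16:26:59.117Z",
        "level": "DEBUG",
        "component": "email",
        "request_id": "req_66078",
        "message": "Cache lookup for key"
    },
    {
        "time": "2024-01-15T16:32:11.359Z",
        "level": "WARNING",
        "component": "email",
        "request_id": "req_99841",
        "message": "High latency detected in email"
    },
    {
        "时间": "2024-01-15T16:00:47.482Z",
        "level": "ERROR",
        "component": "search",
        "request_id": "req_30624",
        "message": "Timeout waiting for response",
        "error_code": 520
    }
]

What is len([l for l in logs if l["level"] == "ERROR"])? 1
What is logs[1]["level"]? "DEBUG"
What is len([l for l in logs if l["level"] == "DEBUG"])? 3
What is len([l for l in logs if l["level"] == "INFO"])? 0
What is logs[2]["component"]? "search"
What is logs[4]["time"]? "2024-01-15T16:32:11.359Z"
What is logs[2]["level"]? "DEBUG"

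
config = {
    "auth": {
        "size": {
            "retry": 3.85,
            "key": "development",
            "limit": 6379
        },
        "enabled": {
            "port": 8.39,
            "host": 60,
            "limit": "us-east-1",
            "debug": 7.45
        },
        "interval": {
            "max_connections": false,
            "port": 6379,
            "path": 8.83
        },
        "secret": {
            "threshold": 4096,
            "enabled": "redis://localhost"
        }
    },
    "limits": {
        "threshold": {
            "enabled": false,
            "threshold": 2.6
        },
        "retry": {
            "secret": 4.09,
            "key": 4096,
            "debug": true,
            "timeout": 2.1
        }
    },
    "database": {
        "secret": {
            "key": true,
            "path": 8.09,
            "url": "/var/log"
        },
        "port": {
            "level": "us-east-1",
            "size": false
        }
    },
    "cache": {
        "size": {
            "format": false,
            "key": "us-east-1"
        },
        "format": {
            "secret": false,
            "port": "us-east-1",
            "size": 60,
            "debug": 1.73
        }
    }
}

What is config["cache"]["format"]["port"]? "us-east-1"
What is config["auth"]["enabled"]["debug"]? 7.45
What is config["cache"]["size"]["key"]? "us-east-1"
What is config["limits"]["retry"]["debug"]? True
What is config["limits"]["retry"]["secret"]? 4.09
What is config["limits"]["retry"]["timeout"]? 2.1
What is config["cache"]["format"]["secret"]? False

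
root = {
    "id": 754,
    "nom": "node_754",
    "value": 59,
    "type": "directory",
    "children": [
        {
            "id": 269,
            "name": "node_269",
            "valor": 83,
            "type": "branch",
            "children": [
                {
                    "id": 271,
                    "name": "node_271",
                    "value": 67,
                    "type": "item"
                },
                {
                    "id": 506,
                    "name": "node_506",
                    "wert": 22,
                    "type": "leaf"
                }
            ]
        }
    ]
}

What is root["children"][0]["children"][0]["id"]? 271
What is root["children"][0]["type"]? "branch"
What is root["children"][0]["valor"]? 83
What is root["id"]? 754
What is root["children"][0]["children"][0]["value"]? 67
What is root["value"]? 59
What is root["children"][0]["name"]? "node_269"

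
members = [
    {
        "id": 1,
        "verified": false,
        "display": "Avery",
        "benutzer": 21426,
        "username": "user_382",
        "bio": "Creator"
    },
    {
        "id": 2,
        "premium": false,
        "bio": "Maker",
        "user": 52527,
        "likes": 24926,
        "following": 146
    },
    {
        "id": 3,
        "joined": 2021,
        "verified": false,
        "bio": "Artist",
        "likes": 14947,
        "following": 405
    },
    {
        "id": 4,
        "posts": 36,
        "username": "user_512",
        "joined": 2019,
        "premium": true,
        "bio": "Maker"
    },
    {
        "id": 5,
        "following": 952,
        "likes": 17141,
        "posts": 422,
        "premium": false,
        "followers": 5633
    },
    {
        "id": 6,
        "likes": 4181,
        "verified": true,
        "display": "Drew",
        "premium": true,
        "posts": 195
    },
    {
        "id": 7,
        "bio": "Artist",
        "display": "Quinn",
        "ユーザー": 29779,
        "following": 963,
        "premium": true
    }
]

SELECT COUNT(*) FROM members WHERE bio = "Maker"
2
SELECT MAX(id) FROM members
7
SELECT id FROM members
[1, 2, 3, 4, 5, 6, 7]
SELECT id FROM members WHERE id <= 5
[1, 2, 3, 4, 5]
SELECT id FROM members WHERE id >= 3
[3, 4, 5, 6, 7]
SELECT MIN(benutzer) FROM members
21426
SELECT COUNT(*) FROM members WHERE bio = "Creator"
1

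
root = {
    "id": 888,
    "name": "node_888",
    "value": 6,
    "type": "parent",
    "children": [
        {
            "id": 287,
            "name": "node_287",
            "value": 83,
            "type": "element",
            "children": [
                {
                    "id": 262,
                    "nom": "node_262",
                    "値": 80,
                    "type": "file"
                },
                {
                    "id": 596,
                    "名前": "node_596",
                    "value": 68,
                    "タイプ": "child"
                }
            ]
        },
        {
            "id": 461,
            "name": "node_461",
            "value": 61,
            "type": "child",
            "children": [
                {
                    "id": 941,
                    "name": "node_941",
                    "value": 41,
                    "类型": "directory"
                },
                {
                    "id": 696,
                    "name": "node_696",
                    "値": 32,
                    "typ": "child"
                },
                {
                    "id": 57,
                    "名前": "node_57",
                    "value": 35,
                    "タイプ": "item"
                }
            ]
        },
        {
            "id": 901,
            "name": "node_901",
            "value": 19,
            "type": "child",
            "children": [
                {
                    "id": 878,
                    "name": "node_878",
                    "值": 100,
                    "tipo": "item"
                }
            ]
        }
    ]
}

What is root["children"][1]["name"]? "node_461"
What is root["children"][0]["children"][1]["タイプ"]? "child"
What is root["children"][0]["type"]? "element"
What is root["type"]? "parent"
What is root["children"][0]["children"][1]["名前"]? "node_596"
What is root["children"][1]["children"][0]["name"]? "node_941"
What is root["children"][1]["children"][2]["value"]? 35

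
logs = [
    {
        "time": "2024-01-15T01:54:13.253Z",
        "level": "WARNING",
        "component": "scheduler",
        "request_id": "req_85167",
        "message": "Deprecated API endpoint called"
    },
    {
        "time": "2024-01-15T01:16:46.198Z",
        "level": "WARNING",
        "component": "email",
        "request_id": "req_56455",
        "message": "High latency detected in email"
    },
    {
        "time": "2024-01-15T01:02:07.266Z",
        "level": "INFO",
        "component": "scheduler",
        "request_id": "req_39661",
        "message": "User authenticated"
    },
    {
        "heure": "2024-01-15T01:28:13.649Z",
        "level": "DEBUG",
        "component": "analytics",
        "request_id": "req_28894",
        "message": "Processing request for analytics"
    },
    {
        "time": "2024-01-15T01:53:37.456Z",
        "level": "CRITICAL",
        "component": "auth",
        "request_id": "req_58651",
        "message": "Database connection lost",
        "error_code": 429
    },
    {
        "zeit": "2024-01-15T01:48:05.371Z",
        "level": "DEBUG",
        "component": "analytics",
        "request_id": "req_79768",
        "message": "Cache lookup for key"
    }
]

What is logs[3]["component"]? "analytics"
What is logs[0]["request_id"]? "req_85167"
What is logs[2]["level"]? "INFO"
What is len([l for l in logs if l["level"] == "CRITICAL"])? 1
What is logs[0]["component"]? "scheduler"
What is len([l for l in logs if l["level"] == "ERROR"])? 0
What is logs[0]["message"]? "Deprecated API endpoint called"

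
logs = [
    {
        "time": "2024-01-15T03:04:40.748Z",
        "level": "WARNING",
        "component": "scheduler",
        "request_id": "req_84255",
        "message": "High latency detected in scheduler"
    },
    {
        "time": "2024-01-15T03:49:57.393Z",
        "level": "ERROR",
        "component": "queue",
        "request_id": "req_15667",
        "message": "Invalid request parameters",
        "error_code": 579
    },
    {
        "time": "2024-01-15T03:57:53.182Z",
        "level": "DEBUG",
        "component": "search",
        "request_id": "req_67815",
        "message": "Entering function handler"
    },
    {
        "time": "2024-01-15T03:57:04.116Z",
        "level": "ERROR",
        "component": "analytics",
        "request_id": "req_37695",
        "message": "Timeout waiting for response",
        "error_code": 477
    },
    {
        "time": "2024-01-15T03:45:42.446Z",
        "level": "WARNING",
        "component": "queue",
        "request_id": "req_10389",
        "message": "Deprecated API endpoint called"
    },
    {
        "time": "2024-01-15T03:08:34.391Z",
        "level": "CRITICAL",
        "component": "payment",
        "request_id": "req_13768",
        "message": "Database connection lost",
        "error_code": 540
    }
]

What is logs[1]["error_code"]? 579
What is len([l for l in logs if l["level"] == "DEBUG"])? 1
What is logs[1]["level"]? "ERROR"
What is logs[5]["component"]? "payment"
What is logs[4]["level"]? "WARNING"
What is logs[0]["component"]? "scheduler"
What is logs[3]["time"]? "2024-01-15T03:57:04.116Z"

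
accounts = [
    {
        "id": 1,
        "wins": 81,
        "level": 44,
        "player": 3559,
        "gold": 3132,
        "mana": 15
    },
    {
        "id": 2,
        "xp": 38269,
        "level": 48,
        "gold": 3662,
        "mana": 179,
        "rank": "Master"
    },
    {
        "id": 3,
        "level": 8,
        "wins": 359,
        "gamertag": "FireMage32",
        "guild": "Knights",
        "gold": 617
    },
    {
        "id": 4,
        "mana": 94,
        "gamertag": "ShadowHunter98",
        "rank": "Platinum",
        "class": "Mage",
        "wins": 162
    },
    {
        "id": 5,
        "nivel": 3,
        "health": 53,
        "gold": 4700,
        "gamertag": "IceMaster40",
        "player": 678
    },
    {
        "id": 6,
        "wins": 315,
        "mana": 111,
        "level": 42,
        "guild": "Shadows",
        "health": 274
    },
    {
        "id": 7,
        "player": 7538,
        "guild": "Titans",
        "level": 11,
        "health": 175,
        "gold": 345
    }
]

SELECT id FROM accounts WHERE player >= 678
[1, 5, 7]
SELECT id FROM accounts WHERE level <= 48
[1, 2, 3, 6, 7]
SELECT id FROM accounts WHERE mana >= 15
[1, 2, 4, 6]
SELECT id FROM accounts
[1, 2, 3, 4, 5, 6, 7]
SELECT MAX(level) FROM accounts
48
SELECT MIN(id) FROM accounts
1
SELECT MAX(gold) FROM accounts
4700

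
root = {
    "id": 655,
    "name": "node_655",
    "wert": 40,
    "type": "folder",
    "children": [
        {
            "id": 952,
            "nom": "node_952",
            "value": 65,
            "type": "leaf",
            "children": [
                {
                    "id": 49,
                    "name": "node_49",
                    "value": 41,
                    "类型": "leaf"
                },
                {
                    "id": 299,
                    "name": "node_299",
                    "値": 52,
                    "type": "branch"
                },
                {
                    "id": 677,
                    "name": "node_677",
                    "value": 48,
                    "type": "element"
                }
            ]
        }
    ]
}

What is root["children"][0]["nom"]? "node_952"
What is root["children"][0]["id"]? 952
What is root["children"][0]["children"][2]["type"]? "element"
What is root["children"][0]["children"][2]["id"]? 677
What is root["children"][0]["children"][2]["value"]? 48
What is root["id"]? 655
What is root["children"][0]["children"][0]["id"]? 49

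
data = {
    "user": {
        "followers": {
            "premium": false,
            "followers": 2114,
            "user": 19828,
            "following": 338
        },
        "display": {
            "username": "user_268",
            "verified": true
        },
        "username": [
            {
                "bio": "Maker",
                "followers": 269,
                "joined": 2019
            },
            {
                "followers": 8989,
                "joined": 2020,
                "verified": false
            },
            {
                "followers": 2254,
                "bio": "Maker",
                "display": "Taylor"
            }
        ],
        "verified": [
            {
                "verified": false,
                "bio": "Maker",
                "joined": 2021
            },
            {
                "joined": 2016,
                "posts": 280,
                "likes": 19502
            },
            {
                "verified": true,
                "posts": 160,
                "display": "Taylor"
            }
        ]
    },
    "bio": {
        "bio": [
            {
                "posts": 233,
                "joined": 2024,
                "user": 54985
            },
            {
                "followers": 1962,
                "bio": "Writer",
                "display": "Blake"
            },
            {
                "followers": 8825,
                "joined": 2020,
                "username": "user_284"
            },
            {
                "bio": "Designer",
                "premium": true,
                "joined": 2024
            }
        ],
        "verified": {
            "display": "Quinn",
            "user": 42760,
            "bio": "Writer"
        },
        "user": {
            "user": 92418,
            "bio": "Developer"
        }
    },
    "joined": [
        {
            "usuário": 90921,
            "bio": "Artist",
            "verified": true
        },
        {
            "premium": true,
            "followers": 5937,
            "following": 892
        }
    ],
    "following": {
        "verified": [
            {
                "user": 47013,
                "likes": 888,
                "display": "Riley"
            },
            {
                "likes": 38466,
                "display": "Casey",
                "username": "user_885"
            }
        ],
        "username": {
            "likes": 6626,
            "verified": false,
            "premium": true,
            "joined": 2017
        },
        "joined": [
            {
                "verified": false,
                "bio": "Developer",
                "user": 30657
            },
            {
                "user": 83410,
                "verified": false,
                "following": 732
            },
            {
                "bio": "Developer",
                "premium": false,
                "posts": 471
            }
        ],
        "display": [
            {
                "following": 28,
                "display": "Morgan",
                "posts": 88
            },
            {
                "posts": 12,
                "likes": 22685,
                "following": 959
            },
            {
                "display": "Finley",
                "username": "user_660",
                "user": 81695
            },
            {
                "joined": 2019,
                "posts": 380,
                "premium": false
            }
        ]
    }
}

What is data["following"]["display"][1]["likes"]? 22685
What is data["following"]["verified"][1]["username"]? "user_885"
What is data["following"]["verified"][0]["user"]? 47013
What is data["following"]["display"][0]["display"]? "Morgan"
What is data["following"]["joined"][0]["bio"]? "Developer"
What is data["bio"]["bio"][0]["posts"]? 233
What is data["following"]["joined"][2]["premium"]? False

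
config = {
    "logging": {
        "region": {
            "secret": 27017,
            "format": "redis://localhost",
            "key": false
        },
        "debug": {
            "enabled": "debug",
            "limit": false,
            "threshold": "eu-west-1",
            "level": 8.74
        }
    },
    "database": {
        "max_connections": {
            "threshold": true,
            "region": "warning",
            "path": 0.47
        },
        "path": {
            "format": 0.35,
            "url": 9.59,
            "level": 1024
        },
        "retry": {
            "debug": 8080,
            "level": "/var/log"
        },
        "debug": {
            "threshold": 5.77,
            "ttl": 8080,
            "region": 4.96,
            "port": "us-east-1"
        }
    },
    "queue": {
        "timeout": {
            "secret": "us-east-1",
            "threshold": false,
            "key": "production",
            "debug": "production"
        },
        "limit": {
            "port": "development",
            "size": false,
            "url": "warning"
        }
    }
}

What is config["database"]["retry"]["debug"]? 8080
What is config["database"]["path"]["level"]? 1024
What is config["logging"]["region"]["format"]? "redis://localhost"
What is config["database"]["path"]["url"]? 9.59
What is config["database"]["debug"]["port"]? "us-east-1"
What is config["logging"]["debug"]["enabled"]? "debug"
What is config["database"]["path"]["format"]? 0.35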